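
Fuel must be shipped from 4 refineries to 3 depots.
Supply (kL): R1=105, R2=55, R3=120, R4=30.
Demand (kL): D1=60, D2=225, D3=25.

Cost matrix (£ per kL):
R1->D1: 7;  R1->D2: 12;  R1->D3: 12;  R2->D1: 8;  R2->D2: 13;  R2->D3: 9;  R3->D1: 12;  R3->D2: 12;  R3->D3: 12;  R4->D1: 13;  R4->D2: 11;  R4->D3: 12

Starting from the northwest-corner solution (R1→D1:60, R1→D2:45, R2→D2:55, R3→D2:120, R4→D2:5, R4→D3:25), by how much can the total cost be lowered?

125

Current plan cost = 60·7 + 45·12 + 55·13 + 120·12 + 5·11 + 25·12 = £3470.
Optimal plan:
  R1->D1: 30 × £7 = £210
  R1->D2: 75 × £12 = £900
  R2->D1: 30 × £8 = £240
  R2->D3: 25 × £9 = £225
  R3->D2: 120 × £12 = £1440
  R4->D2: 30 × £11 = £330
Optimal cost = £3345.
Saving = 3470 − 3345 = £125.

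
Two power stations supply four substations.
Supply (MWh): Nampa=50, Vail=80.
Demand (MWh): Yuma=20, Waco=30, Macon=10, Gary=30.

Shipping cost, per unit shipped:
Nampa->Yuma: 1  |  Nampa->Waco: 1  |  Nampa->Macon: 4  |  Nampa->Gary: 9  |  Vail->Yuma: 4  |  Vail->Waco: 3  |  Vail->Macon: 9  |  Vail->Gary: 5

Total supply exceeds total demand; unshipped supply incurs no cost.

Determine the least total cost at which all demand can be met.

260

Optimal allocation:
  Nampa–Yuma: 20 MWh
  Nampa–Waco: 20 MWh
  Nampa–Macon: 10 MWh
  Vail–Waco: 10 MWh
  Vail–Gary: 30 MWh
Total cost = 260.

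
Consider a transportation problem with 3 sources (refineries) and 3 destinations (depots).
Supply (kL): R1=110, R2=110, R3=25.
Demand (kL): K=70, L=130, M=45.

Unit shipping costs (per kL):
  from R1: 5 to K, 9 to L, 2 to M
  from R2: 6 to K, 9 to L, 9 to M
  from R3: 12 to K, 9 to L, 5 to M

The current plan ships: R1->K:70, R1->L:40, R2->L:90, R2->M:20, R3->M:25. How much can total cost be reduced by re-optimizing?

210

Current plan cost = 70·5 + 40·9 + 90·9 + 20·9 + 25·5 = 1825.
Optimal plan:
  R1->K: 65 × 5 = 325
  R1->M: 45 × 2 = 90
  R2->K: 5 × 6 = 30
  R2->L: 105 × 9 = 945
  R3->L: 25 × 9 = 225
Optimal cost = 1615.
Saving = 1825 − 1615 = 210.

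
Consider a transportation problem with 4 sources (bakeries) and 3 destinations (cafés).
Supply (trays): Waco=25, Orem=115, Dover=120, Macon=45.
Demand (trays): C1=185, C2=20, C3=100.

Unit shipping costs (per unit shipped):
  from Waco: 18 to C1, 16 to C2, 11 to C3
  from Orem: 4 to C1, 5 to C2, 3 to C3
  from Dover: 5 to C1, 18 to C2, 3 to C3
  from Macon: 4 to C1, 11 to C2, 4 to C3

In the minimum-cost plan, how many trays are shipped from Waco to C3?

Solving gives:
  Waco–C3: 25 trays
  Orem–C1: 95 trays
  Orem–C2: 20 trays
  Dover–C1: 45 trays
  Dover–C3: 75 trays
  Macon–C1: 45 trays
Total cost = 1385.
So Waco→C3 carries 25 trays.

25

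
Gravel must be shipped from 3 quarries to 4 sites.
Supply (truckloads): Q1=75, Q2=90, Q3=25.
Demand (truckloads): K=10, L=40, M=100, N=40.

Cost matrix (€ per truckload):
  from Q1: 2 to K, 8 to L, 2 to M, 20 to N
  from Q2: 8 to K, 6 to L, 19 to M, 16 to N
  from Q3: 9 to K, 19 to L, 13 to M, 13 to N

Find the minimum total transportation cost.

A cheapest plan:
  Q1 to M: 75 × €2 = €150
  Q2 to K: 10 × €8 = €80
  Q2 to L: 40 × €6 = €240
  Q2 to N: 40 × €16 = €640
  Q3 to M: 25 × €13 = €325
Total = 150 + 80 + 240 + 640 + 325 = €1435.
(Supply check: Q1 ships 75; Q2 ships 90; Q3 ships 25.)

1435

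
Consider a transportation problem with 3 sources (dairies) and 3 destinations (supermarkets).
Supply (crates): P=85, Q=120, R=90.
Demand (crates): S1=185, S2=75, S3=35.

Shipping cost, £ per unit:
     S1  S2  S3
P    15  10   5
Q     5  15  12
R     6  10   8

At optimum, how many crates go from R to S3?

The minimum-cost plan:
  P->S2: 50 × £10 = £500
  P->S3: 35 × £5 = £175
  Q->S1: 120 × £5 = £600
  R->S1: 65 × £6 = £390
  R->S2: 25 × £10 = £250
Total cost = £1915.
The route R→S3 is not used.

0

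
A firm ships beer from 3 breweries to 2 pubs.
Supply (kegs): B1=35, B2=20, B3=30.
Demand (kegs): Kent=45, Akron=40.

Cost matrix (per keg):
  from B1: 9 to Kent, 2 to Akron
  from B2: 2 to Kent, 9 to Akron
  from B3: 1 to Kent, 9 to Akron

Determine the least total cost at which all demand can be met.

175

An optimal shipping plan:
  B1→Akron: 35 × 2 = 70
  B2→Kent: 15 × 2 = 30
  B2→Akron: 5 × 9 = 45
  B3→Kent: 30 × 1 = 30
Total = 70 + 30 + 45 + 30 = 175.
(Supply check: B1 ships 35; B2 ships 20; B3 ships 30.)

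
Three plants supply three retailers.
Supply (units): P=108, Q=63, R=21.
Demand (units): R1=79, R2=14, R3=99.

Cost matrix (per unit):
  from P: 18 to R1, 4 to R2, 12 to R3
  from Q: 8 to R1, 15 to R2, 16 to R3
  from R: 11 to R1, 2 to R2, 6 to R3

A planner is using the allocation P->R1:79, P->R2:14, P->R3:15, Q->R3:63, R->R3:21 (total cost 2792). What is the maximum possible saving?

Current plan cost = 79·18 + 14·4 + 15·12 + 63·16 + 21·6 = 2792.
Optimal plan:
  P→R2: 14 units
  P→R3: 94 units
  Q→R1: 63 units
  R→R1: 16 units
  R→R3: 5 units
Optimal cost = 1894.
Saving = 2792 − 1894 = 898.

898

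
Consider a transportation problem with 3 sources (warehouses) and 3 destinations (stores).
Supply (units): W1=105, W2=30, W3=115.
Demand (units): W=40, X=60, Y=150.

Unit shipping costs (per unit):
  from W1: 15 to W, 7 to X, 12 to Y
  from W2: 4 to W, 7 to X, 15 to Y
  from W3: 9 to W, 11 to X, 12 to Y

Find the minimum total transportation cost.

2430

A cheapest plan:
  W1→X: 60 × 7 = 420
  W1→Y: 45 × 12 = 540
  W2→W: 30 × 4 = 120
  W3→W: 10 × 9 = 90
  W3→Y: 105 × 12 = 1260
Total = 420 + 540 + 120 + 90 + 1260 = 2430.
(Supply check: W1 ships 105; W2 ships 30; W3 ships 115.)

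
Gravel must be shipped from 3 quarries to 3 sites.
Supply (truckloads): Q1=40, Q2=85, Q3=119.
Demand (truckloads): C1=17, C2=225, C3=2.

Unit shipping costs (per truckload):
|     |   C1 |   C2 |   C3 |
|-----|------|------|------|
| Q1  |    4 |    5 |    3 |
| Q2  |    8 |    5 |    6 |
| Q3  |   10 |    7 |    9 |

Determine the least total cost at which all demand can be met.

An optimal shipping plan:
  Q1–C1: 17 truckloads
  Q1–C2: 21 truckloads
  Q1–C3: 2 truckloads
  Q2–C2: 85 truckloads
  Q3–C2: 119 truckloads
Total cost = 1437.
(Supply check: Q1 ships 40; Q2 ships 85; Q3 ships 119.)

1437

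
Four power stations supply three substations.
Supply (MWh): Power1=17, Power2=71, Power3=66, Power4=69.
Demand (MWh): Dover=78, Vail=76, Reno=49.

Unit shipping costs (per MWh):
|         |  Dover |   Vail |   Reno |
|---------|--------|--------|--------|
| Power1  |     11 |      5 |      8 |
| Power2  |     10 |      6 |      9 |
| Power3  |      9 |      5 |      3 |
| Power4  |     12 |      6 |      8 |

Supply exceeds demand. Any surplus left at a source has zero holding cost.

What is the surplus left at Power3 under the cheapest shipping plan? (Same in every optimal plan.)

0

Minimum-cost shipments:
  Power1 to Vail: 17 × 5 = 85
  Power2 to Dover: 61 × 10 = 610
  Power3 to Dover: 17 × 9 = 153
  Power3 to Reno: 49 × 3 = 147
  Power4 to Vail: 59 × 6 = 354
Total cost = 1349.
Power3 ships 66 of its 66, leaving 0.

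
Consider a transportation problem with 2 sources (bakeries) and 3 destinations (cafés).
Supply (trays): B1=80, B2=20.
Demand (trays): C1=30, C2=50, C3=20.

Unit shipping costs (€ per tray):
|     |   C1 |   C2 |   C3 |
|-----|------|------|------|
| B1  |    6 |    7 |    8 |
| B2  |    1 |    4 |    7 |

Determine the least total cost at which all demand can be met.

590

A cheapest plan:
  B1–C1: 10 × €6 = €60
  B1–C2: 50 × €7 = €350
  B1–C3: 20 × €8 = €160
  B2–C1: 20 × €1 = €20
Total = 60 + 350 + 160 + 20 = €590.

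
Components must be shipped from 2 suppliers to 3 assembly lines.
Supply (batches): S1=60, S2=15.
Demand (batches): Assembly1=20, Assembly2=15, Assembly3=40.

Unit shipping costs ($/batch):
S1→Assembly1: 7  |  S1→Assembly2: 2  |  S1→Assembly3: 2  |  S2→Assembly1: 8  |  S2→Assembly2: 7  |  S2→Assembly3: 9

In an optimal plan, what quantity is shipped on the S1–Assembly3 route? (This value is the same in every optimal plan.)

Solving gives:
  S1->Assembly1: 5 batches
  S1->Assembly2: 15 batches
  S1->Assembly3: 40 batches
  S2->Assembly1: 15 batches
Total cost = $265.
So S1→Assembly3 carries 40 batches.

40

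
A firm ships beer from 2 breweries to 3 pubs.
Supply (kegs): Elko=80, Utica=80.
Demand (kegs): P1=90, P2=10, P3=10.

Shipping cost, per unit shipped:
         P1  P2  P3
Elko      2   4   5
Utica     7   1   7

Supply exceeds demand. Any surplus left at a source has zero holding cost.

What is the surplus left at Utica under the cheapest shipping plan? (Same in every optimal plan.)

An optimal plan:
  Elko–P1: 80 × 2 = 160
  Utica–P1: 10 × 7 = 70
  Utica–P2: 10 × 1 = 10
  Utica–P3: 10 × 7 = 70
Total cost = 310.
Utica ships 30 of its 80, leaving 50.

50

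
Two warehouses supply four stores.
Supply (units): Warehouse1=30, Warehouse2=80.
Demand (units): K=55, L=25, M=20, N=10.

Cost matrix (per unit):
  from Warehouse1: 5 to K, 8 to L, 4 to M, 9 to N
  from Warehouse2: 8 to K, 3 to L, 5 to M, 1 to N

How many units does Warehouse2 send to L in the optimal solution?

25

The minimum-cost plan:
  Warehouse1→K: 30 × 5 = 150
  Warehouse2→K: 25 × 8 = 200
  Warehouse2→L: 25 × 3 = 75
  Warehouse2→M: 20 × 5 = 100
  Warehouse2→N: 10 × 1 = 10
Total cost = 535.
So Warehouse2→L carries 25 units.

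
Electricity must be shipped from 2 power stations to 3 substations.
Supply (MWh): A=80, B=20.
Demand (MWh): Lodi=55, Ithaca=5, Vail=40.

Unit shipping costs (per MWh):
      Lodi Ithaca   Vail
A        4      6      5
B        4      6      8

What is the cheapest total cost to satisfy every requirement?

A cheapest plan:
  A→Lodi: 35 × 4 = 140
  A→Ithaca: 5 × 6 = 30
  A→Vail: 40 × 5 = 200
  B→Lodi: 20 × 4 = 80
Total = 140 + 30 + 200 + 80 = 450.
(Supply check: A ships 80; B ships 20.)

450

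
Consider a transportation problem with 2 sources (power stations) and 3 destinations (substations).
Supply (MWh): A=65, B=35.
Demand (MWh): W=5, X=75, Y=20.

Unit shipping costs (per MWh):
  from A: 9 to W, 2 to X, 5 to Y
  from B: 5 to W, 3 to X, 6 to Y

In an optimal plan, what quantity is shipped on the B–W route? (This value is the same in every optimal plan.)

5

Optimal shipments:
  A→X: 45 × 2 = 90
  A→Y: 20 × 5 = 100
  B→W: 5 × 5 = 25
  B→X: 30 × 3 = 90
Total cost = 305.
So B→W carries 5 MWh.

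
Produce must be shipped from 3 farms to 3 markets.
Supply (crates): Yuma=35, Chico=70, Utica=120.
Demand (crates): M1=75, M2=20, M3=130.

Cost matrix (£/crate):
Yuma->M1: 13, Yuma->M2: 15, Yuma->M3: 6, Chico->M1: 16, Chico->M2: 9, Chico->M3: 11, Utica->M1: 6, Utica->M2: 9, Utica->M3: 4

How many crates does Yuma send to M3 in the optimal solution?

Optimal shipments:
  Yuma–M3: 35 crates
  Chico–M2: 20 crates
  Chico–M3: 50 crates
  Utica–M1: 75 crates
  Utica–M3: 45 crates
Total cost = £1570.
So Yuma→M3 carries 35 crates.

35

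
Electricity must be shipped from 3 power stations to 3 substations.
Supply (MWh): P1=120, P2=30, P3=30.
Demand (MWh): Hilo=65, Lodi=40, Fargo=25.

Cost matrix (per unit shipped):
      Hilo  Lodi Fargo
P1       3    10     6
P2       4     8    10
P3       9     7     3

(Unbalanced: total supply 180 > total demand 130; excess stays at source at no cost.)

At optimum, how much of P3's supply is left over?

Minimum-cost shipments:
  P1→Hilo: 65 MWh
  P1→Lodi: 5 MWh
  P2→Lodi: 30 MWh
  P3→Lodi: 5 MWh
  P3→Fargo: 25 MWh
Total cost = 595.
P3 ships 30 of its 30, leaving 0.

0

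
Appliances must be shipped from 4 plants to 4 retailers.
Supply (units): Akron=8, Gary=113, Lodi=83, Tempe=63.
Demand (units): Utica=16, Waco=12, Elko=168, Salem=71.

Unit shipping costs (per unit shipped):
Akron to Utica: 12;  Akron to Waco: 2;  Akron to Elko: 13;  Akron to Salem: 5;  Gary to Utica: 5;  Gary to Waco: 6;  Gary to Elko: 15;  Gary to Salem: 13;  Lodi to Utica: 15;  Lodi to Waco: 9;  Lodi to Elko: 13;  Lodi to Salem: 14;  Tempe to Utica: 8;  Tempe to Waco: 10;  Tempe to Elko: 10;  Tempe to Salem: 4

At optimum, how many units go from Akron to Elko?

0

The minimum-cost plan:
  Akron to Salem: 8 × 5 = 40
  Gary to Utica: 16 × 5 = 80
  Gary to Waco: 12 × 6 = 72
  Gary to Elko: 85 × 15 = 1275
  Lodi to Elko: 83 × 13 = 1079
  Tempe to Salem: 63 × 4 = 252
Total cost = 2798.
The route Akron→Elko is not used.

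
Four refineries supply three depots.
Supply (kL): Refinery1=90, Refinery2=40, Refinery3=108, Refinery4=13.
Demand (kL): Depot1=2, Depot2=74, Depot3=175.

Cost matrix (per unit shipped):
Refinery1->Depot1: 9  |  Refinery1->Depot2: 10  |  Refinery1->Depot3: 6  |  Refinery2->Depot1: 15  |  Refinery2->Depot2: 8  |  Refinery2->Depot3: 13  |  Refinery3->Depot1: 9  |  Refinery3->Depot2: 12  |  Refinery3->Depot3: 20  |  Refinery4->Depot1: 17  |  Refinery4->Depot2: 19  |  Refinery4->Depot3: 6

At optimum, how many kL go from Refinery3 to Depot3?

32

Optimal shipments:
  Refinery1 to Depot3: 90 × 6 = 540
  Refinery2 to Depot3: 40 × 13 = 520
  Refinery3 to Depot1: 2 × 9 = 18
  Refinery3 to Depot2: 74 × 12 = 888
  Refinery3 to Depot3: 32 × 20 = 640
  Refinery4 to Depot3: 13 × 6 = 78
Total cost = 2684.
So Refinery3→Depot3 carries 32 kL.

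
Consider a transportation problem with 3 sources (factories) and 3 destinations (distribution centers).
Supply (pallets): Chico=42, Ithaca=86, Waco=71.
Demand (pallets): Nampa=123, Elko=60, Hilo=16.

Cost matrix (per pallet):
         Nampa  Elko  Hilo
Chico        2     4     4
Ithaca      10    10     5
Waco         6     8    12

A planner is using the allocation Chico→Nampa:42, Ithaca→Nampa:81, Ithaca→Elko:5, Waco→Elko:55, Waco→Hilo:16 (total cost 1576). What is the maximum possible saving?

286

Current plan cost = 42·2 + 81·10 + 5·10 + 55·8 + 16·12 = 1576.
Optimal plan:
  Chico→Nampa: 42 pallets
  Ithaca→Nampa: 10 pallets
  Ithaca→Elko: 60 pallets
  Ithaca→Hilo: 16 pallets
  Waco→Nampa: 71 pallets
Optimal cost = 1290.
Saving = 1576 − 1290 = 286.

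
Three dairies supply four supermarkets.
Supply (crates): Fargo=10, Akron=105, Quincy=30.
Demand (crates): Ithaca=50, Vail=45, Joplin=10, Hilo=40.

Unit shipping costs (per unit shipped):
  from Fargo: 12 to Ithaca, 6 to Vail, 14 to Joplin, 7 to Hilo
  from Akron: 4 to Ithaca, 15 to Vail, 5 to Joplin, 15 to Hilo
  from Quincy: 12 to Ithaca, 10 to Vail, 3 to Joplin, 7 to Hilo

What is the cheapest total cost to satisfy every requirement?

An optimal shipping plan:
  Fargo→Vail: 10 × 6 = 60
  Akron→Ithaca: 50 × 4 = 200
  Akron→Vail: 35 × 15 = 525
  Akron→Joplin: 10 × 5 = 50
  Akron→Hilo: 10 × 15 = 150
  Quincy→Hilo: 30 × 7 = 210
Total = 60 + 200 + 525 + 50 + 150 + 210 = 1195.
(Supply check: Fargo ships 10; Akron ships 105; Quincy ships 30.)

1195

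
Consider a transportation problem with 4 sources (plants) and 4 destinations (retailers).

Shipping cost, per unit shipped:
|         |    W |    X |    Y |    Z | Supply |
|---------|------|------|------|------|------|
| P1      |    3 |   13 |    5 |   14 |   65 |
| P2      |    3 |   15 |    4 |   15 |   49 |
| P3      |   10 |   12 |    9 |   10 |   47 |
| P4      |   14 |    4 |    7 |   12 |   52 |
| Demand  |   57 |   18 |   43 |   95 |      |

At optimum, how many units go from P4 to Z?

34

Optimal shipments:
  P1->W: 51 × 3 = 153
  P1->Z: 14 × 14 = 196
  P2->W: 6 × 3 = 18
  P2->Y: 43 × 4 = 172
  P3->Z: 47 × 10 = 470
  P4->X: 18 × 4 = 72
  P4->Z: 34 × 12 = 408
Total cost = 1489.
So P4→Z carries 34 units.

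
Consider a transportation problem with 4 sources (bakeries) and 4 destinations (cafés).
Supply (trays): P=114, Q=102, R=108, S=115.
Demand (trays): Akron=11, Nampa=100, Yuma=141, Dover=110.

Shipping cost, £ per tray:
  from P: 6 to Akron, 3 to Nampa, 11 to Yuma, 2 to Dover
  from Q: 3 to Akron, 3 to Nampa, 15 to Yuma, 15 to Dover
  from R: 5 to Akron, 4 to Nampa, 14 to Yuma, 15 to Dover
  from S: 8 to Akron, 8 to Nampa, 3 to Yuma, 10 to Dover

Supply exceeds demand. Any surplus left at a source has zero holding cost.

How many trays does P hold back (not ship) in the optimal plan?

0

An optimal plan:
  P→Yuma: 4 × £11 = £44
  P→Dover: 110 × £2 = £220
  Q→Akron: 11 × £3 = £33
  Q→Nampa: 91 × £3 = £273
  R→Nampa: 9 × £4 = £36
  R→Yuma: 22 × £14 = £308
  S→Yuma: 115 × £3 = £345
Total cost = £1259.
P ships 114 of its 114, leaving 0.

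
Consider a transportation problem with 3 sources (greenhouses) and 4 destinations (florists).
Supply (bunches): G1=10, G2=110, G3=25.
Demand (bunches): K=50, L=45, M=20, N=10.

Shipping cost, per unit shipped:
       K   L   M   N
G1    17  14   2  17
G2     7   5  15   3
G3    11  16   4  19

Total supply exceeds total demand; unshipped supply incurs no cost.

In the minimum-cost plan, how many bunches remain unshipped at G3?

15

Minimum-cost shipments:
  G1->M: 10 bunches
  G2->K: 50 bunches
  G2->L: 45 bunches
  G2->N: 10 bunches
  G3->M: 10 bunches
Total cost = 665.
G3 ships 10 of its 25, leaving 15.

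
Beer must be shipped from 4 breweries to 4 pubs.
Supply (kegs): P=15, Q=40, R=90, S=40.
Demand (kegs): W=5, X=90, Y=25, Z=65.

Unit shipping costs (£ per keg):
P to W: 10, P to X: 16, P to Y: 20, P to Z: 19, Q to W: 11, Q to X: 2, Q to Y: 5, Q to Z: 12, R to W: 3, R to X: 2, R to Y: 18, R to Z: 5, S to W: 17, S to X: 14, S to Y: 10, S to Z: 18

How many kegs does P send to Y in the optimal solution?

The minimum-cost plan:
  P–W: 5 × £10 = £50
  P–Z: 10 × £19 = £190
  Q–X: 40 × £2 = £80
  R–X: 35 × £2 = £70
  R–Z: 55 × £5 = £275
  S–X: 15 × £14 = £210
  S–Y: 25 × £10 = £250
Total cost = £1125.
The route P→Y is not used.

0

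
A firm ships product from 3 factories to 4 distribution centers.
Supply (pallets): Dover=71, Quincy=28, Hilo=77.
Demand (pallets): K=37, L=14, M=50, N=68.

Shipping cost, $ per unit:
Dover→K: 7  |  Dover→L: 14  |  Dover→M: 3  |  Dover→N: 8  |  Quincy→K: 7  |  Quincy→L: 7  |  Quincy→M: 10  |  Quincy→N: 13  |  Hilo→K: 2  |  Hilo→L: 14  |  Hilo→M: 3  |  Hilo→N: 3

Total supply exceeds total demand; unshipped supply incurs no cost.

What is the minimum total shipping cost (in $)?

A cheapest plan:
  Dover→M: 50 pallets
  Dover→N: 14 pallets
  Quincy→K: 14 pallets
  Quincy→L: 14 pallets
  Hilo→K: 23 pallets
  Hilo→N: 54 pallets
Total cost = $666.

666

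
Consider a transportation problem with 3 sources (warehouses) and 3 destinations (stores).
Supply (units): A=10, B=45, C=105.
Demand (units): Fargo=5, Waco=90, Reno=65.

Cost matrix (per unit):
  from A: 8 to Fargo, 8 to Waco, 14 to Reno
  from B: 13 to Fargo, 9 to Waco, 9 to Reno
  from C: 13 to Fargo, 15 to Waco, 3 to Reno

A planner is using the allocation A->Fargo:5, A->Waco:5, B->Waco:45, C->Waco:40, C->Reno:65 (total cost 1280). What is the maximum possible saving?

Current plan cost = 5·8 + 5·8 + 45·9 + 40·15 + 65·3 = 1280.
Optimal plan:
  A–Waco: 10 × 8 = 80
  B–Waco: 45 × 9 = 405
  C–Fargo: 5 × 13 = 65
  C–Waco: 35 × 15 = 525
  C–Reno: 65 × 3 = 195
Optimal cost = 1270.
Saving = 1280 − 1270 = 10.

10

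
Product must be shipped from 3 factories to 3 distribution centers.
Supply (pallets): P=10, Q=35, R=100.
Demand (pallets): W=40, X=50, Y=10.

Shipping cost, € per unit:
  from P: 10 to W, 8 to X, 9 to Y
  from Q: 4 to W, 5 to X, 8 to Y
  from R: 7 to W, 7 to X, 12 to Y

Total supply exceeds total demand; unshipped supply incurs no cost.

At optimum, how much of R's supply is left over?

45

An optimal plan:
  P–Y: 10 × €9 = €90
  Q–W: 35 × €4 = €140
  R–W: 5 × €7 = €35
  R–X: 50 × €7 = €350
Total cost = €615.
R ships 55 of its 100, leaving 45.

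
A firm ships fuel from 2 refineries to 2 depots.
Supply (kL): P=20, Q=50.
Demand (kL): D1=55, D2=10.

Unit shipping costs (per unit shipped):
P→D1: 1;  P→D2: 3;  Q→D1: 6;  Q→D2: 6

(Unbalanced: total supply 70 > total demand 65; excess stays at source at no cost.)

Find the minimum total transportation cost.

290

A cheapest plan:
  P–D1: 20 × 1 = 20
  Q–D1: 35 × 6 = 210
  Q–D2: 10 × 6 = 60
Total = 20 + 210 + 60 = 290.
(Supply check: P ships 20; Q ships 45.)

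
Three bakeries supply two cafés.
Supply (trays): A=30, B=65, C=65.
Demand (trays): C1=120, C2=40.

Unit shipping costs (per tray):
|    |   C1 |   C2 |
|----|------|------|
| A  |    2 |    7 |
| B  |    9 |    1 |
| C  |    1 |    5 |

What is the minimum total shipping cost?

A cheapest plan:
  A→C1: 30 × 2 = 60
  B→C1: 25 × 9 = 225
  B→C2: 40 × 1 = 40
  C→C1: 65 × 1 = 65
Total = 60 + 225 + 40 + 65 = 390.

390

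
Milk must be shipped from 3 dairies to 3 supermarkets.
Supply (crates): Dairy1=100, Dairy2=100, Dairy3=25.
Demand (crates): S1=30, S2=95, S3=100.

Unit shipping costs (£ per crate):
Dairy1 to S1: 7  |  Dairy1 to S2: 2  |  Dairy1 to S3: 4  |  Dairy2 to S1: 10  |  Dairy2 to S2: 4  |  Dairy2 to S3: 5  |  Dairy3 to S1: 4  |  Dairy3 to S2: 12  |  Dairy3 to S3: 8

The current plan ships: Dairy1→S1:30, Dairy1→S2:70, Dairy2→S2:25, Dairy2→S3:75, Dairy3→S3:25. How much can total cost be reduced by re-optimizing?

Current plan cost = 30·7 + 70·2 + 25·4 + 75·5 + 25·8 = £1025.
Optimal plan:
  Dairy1→S1: 5 × £7 = £35
  Dairy1→S2: 95 × £2 = £190
  Dairy2→S3: 100 × £5 = £500
  Dairy3→S1: 25 × £4 = £100
Optimal cost = £825.
Saving = 1025 − 825 = £200.

200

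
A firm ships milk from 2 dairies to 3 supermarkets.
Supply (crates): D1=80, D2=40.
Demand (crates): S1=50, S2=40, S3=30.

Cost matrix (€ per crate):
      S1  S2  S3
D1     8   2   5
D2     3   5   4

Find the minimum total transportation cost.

Optimal allocation:
  D1 to S1: 10 × €8 = €80
  D1 to S2: 40 × €2 = €80
  D1 to S3: 30 × €5 = €150
  D2 to S1: 40 × €3 = €120
Total = 80 + 80 + 150 + 120 = €430.

430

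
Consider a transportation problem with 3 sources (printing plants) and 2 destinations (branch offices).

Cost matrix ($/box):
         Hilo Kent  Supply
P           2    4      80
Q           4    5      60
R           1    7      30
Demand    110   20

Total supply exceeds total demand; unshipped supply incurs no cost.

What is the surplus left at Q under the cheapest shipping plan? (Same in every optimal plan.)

An optimal plan:
  P→Hilo: 80 × $2 = $160
  Q→Kent: 20 × $5 = $100
  R→Hilo: 30 × $1 = $30
Total cost = $290.
Q ships 20 of its 60, leaving 40.

40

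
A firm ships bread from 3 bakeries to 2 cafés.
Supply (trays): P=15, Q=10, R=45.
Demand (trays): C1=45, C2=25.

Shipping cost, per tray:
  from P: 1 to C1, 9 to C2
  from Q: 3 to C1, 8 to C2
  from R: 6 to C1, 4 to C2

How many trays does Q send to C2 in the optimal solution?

The minimum-cost plan:
  P->C1: 15 × 1 = 15
  Q->C1: 10 × 3 = 30
  R->C1: 20 × 6 = 120
  R->C2: 25 × 4 = 100
Total cost = 265.
The route Q→C2 is not used.

0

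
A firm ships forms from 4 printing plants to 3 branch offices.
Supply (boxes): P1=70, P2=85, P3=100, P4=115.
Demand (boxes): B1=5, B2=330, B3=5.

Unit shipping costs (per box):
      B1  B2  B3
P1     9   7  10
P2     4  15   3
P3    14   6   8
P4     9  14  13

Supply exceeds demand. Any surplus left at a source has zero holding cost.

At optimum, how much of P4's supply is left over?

Minimum-cost shipments:
  P1->B2: 70 × 7 = 490
  P2->B1: 5 × 4 = 20
  P2->B2: 45 × 15 = 675
  P2->B3: 5 × 3 = 15
  P3->B2: 100 × 6 = 600
  P4->B2: 115 × 14 = 1610
Total cost = 3410.
P4 ships 115 of its 115, leaving 0.

0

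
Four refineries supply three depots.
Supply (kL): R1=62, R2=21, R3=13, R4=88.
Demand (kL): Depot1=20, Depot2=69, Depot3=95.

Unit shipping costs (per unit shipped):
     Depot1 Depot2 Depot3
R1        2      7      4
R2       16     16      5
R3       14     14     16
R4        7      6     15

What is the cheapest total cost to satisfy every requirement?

1106

An optimal shipping plan:
  R1–Depot3: 62 kL
  R2–Depot3: 21 kL
  R3–Depot1: 1 kL
  R3–Depot3: 12 kL
  R4–Depot1: 19 kL
  R4–Depot2: 69 kL
Total cost = 1106.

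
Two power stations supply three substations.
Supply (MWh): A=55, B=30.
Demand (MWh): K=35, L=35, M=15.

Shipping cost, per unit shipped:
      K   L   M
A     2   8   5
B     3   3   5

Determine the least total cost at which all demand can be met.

Optimal allocation:
  A->K: 35 × 2 = 70
  A->L: 5 × 8 = 40
  A->M: 15 × 5 = 75
  B->L: 30 × 3 = 90
Total = 70 + 40 + 75 + 90 = 275.
(Supply check: A ships 55; B ships 30.)

275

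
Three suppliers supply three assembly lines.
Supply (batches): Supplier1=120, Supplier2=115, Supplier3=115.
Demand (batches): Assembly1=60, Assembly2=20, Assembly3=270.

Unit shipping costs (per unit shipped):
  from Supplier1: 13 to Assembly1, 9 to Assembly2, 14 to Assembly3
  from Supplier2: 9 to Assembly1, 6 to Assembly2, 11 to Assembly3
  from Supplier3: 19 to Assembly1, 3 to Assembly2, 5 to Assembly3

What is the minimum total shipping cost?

3300

A cheapest plan:
  Supplier1->Assembly3: 120 × 14 = 1680
  Supplier2->Assembly1: 60 × 9 = 540
  Supplier2->Assembly2: 20 × 6 = 120
  Supplier2->Assembly3: 35 × 11 = 385
  Supplier3->Assembly3: 115 × 5 = 575
Total = 1680 + 540 + 120 + 385 + 575 = 3300.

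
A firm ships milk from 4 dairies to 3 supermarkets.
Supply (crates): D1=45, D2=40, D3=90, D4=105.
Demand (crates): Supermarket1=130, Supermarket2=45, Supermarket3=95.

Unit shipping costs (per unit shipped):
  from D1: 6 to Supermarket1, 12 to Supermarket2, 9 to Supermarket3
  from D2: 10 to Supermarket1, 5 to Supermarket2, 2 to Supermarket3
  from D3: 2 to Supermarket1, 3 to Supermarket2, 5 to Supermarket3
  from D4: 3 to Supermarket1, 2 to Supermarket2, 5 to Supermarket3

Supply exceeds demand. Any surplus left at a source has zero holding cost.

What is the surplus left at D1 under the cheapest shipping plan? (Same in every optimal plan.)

10

An optimal plan:
  D1–Supermarket1: 35 × 6 = 210
  D2–Supermarket3: 40 × 2 = 80
  D3–Supermarket1: 90 × 2 = 180
  D4–Supermarket1: 5 × 3 = 15
  D4–Supermarket2: 45 × 2 = 90
  D4–Supermarket3: 55 × 5 = 275
Total cost = 850.
D1 ships 35 of its 45, leaving 10.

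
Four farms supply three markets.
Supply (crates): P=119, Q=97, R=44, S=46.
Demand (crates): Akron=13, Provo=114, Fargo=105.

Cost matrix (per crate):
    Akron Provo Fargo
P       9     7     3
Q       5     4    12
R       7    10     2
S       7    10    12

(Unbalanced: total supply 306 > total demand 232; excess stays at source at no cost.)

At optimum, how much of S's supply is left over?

33

Minimum-cost shipments:
  P->Provo: 17 × 7 = 119
  P->Fargo: 61 × 3 = 183
  Q->Provo: 97 × 4 = 388
  R->Fargo: 44 × 2 = 88
  S->Akron: 13 × 7 = 91
Total cost = 869.
S ships 13 of its 46, leaving 33.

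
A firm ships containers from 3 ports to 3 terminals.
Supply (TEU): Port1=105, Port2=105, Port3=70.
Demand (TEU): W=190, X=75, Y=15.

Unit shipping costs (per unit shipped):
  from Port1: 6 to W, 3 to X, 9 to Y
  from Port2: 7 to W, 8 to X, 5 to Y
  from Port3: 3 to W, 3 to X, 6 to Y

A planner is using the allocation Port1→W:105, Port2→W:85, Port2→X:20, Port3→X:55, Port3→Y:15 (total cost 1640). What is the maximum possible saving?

Current plan cost = 105·6 + 85·7 + 20·8 + 55·3 + 15·6 = 1640.
Optimal plan:
  Port1 to W: 30 × 6 = 180
  Port1 to X: 75 × 3 = 225
  Port2 to W: 90 × 7 = 630
  Port2 to Y: 15 × 5 = 75
  Port3 to W: 70 × 3 = 210
Optimal cost = 1320.
Saving = 1640 − 1320 = 320.

320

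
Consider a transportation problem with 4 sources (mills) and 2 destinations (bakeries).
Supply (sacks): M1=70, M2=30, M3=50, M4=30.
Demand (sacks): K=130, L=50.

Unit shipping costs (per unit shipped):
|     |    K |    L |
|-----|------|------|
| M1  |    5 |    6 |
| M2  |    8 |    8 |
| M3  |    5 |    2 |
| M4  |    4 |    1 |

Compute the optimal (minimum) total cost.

810

Optimal allocation:
  M1→K: 70 sacks
  M2→K: 30 sacks
  M3→K: 30 sacks
  M3→L: 20 sacks
  M4→L: 30 sacks
Total cost = 810.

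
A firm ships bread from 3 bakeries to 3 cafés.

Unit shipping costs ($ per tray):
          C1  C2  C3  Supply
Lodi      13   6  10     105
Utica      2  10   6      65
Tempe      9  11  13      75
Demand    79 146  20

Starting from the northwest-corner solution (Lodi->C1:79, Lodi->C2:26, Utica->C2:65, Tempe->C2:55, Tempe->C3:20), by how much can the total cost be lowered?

1101

Current plan cost = 79·13 + 26·6 + 65·10 + 55·11 + 20·13 = $2698.
Optimal plan:
  Lodi→C2: 105 × $6 = $630
  Utica→C1: 45 × $2 = $90
  Utica→C3: 20 × $6 = $120
  Tempe→C1: 34 × $9 = $306
  Tempe→C2: 41 × $11 = $451
Optimal cost = $1597.
Saving = 2698 − 1597 = $1101.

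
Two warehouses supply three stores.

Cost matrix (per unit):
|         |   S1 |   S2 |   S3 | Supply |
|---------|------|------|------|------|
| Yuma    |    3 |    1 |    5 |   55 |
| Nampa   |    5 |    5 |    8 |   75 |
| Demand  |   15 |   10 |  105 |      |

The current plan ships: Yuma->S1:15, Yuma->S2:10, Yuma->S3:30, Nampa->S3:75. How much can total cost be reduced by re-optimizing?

15

Current plan cost = 15·3 + 10·1 + 30·5 + 75·8 = 805.
Optimal plan:
  Yuma–S2: 10 × 1 = 10
  Yuma–S3: 45 × 5 = 225
  Nampa–S1: 15 × 5 = 75
  Nampa–S3: 60 × 8 = 480
Optimal cost = 790.
Saving = 805 − 790 = 15.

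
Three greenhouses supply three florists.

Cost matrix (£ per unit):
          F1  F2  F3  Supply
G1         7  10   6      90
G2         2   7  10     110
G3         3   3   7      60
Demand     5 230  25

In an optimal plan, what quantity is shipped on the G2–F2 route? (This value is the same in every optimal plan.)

105

The minimum-cost plan:
  G1->F2: 65 × £10 = £650
  G1->F3: 25 × £6 = £150
  G2->F1: 5 × £2 = £10
  G2->F2: 105 × £7 = £735
  G3->F2: 60 × £3 = £180
Total cost = £1725.
So G2→F2 carries 105 bunches.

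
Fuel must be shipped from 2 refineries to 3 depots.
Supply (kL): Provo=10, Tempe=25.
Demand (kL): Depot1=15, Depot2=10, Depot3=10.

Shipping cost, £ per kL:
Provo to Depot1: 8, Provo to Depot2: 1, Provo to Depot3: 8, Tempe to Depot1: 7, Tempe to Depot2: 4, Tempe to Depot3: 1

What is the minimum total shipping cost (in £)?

An optimal shipping plan:
  Provo to Depot2: 10 × £1 = £10
  Tempe to Depot1: 15 × £7 = £105
  Tempe to Depot3: 10 × £1 = £10
Total = 10 + 105 + 10 = £125.

125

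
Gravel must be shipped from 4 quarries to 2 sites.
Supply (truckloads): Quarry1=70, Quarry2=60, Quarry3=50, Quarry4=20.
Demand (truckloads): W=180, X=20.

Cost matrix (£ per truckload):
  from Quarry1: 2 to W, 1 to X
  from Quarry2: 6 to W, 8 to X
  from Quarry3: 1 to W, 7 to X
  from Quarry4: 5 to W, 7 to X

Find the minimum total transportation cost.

An optimal shipping plan:
  Quarry1 to W: 50 × £2 = £100
  Quarry1 to X: 20 × £1 = £20
  Quarry2 to W: 60 × £6 = £360
  Quarry3 to W: 50 × £1 = £50
  Quarry4 to W: 20 × £5 = £100
Total = 100 + 20 + 360 + 50 + 100 = £630.
(Supply check: Quarry1 ships 70; Quarry2 ships 60; Quarry3 ships 50; Quarry4 ships 20.)

630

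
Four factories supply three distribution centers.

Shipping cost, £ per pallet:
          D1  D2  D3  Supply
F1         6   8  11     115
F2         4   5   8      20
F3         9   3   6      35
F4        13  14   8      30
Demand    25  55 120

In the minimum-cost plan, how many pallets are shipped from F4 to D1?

0

Optimal shipments:
  F1–D1: 25 × £6 = £150
  F1–D2: 55 × £8 = £440
  F1–D3: 35 × £11 = £385
  F2–D3: 20 × £8 = £160
  F3–D3: 35 × £6 = £210
  F4–D3: 30 × £8 = £240
Total cost = £1585.
The route F4→D1 is not used.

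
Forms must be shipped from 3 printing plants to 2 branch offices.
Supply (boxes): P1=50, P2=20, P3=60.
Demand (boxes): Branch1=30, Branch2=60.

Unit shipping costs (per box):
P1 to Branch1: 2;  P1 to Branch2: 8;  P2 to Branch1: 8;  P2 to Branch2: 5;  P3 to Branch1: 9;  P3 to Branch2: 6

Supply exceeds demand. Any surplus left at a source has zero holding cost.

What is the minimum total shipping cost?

Optimal allocation:
  P1→Branch1: 30 × 2 = 60
  P2→Branch2: 20 × 5 = 100
  P3→Branch2: 40 × 6 = 240
Total = 60 + 100 + 240 = 400.

400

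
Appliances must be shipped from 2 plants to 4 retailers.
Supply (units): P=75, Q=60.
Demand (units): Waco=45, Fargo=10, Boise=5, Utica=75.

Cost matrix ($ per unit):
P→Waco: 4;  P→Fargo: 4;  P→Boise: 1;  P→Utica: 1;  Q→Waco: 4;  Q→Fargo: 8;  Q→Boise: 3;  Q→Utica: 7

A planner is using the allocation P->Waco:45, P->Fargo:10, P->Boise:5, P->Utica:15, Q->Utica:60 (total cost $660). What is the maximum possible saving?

310

Current plan cost = 45·4 + 10·4 + 5·1 + 15·1 + 60·7 = $660.
Optimal plan:
  P->Utica: 75 units
  Q->Waco: 45 units
  Q->Fargo: 10 units
  Q->Boise: 5 units
Optimal cost = $350.
Saving = 660 − 350 = $310.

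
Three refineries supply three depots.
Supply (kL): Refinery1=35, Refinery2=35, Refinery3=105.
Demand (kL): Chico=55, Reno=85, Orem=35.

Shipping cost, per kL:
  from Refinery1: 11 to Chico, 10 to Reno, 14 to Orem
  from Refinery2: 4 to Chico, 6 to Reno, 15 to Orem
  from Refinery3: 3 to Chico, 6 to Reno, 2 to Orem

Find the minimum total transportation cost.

885

An optimal shipping plan:
  Refinery1–Reno: 35 × 10 = 350
  Refinery2–Reno: 35 × 6 = 210
  Refinery3–Chico: 55 × 3 = 165
  Refinery3–Reno: 15 × 6 = 90
  Refinery3–Orem: 35 × 2 = 70
Total = 350 + 210 + 165 + 90 + 70 = 885.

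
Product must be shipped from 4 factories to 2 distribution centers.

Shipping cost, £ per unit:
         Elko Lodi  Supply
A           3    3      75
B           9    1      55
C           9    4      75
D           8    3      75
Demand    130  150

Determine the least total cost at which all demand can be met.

1080

One minimum-cost allocation:
  A–Elko: 75 × £3 = £225
  B–Lodi: 55 × £1 = £55
  C–Elko: 55 × £9 = £495
  C–Lodi: 20 × £4 = £80
  D–Lodi: 75 × £3 = £225
Total = 225 + 55 + 495 + 80 + 225 = £1080.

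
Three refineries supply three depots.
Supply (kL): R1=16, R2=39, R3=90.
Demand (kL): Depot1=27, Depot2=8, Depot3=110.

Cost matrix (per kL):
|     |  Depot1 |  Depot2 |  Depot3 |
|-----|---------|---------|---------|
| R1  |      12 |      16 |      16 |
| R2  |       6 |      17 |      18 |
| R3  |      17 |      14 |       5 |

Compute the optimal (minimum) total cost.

1076

Optimal allocation:
  R1 to Depot3: 16 × 16 = 256
  R2 to Depot1: 27 × 6 = 162
  R2 to Depot2: 8 × 17 = 136
  R2 to Depot3: 4 × 18 = 72
  R3 to Depot3: 90 × 5 = 450
Total = 256 + 162 + 136 + 72 + 450 = 1076.
(Supply check: R1 ships 16; R2 ships 39; R3 ships 90.)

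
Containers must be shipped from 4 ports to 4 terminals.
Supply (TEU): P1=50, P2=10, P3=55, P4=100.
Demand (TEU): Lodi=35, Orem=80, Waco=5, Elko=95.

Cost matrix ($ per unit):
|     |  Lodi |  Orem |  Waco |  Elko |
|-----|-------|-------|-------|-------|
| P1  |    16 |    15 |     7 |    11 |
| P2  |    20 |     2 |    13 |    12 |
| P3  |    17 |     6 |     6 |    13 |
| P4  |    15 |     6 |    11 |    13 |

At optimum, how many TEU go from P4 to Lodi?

Solving gives:
  P1–Elko: 50 TEU
  P2–Orem: 10 TEU
  P3–Orem: 50 TEU
  P3–Waco: 5 TEU
  P4–Lodi: 35 TEU
  P4–Orem: 20 TEU
  P4–Elko: 45 TEU
Total cost = $2130.
So P4→Lodi carries 35 TEU.

35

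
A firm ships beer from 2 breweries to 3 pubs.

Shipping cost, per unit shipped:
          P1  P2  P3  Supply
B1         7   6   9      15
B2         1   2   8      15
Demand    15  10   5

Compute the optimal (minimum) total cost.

120

A cheapest plan:
  B1->P2: 10 × 6 = 60
  B1->P3: 5 × 9 = 45
  B2->P1: 15 × 1 = 15
Total = 60 + 45 + 15 = 120.
(Supply check: B1 ships 15; B2 ships 15.)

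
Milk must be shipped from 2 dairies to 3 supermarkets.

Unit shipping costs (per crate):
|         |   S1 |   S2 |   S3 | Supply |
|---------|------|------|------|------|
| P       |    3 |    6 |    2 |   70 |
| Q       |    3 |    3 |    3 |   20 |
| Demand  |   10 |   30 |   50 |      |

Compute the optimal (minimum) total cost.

250

A cheapest plan:
  P->S1: 10 × 3 = 30
  P->S2: 10 × 6 = 60
  P->S3: 50 × 2 = 100
  Q->S2: 20 × 3 = 60
Total = 30 + 60 + 100 + 60 = 250.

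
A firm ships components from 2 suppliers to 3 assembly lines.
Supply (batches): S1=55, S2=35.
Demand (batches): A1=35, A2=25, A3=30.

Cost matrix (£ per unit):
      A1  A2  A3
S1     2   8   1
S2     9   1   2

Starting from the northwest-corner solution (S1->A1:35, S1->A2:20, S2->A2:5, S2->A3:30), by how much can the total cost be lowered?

Current plan cost = 35·2 + 20·8 + 5·1 + 30·2 = £295.
Optimal plan:
  S1–A1: 35 × £2 = £70
  S1–A3: 20 × £1 = £20
  S2–A2: 25 × £1 = £25
  S2–A3: 10 × £2 = £20
Optimal cost = £135.
Saving = 295 − 135 = £160.

160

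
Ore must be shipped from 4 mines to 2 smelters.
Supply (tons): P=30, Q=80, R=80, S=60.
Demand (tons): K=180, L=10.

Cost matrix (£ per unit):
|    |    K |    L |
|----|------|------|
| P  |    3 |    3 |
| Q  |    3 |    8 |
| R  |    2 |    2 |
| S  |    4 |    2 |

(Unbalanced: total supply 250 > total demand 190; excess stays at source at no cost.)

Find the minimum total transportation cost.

480

A cheapest plan:
  P→K: 20 × £3 = £60
  Q→K: 80 × £3 = £240
  R→K: 80 × £2 = £160
  S→L: 10 × £2 = £20
Total = 60 + 240 + 160 + 20 = £480.
(Supply check: P ships 20; Q ships 80; R ships 80; S ships 10.)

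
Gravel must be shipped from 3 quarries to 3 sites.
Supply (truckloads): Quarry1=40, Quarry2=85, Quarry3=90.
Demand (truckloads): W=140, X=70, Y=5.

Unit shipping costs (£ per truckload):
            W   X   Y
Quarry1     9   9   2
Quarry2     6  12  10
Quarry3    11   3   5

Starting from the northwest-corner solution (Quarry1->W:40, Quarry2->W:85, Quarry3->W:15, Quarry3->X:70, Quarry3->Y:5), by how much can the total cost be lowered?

Current plan cost = 40·9 + 85·6 + 15·11 + 70·3 + 5·5 = £1270.
Optimal plan:
  Quarry1 to W: 35 × £9 = £315
  Quarry1 to Y: 5 × £2 = £10
  Quarry2 to W: 85 × £6 = £510
  Quarry3 to W: 20 × £11 = £220
  Quarry3 to X: 70 × £3 = £210
Optimal cost = £1265.
Saving = 1270 − 1265 = £5.

5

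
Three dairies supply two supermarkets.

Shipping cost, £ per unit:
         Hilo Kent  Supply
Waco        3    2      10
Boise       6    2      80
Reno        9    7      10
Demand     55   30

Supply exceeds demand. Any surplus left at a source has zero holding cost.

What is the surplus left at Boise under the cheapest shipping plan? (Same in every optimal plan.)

An optimal plan:
  Waco->Hilo: 10 × £3 = £30
  Boise->Hilo: 45 × £6 = £270
  Boise->Kent: 30 × £2 = £60
Total cost = £360.
Boise ships 75 of its 80, leaving 5.

5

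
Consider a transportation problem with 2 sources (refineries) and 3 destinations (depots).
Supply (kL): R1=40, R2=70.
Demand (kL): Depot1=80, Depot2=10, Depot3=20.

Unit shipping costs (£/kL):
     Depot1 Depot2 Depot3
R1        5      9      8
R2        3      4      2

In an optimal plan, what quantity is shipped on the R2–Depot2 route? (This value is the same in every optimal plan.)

10

The minimum-cost plan:
  R1->Depot1: 40 × £5 = £200
  R2->Depot1: 40 × £3 = £120
  R2->Depot2: 10 × £4 = £40
  R2->Depot3: 20 × £2 = £40
Total cost = £400.
So R2→Depot2 carries 10 kL.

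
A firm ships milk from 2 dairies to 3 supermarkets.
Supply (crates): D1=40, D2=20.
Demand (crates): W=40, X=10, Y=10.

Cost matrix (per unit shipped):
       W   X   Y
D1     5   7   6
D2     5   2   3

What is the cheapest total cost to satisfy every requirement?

250

An optimal shipping plan:
  D1->W: 40 × 5 = 200
  D2->X: 10 × 2 = 20
  D2->Y: 10 × 3 = 30
Total = 200 + 20 + 30 = 250.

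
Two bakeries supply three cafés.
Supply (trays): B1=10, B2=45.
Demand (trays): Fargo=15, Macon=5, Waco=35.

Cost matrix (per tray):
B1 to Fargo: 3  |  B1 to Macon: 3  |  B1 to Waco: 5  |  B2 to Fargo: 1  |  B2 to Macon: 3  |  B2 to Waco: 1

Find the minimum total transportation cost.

An optimal shipping plan:
  B1 to Fargo: 5 × 3 = 15
  B1 to Macon: 5 × 3 = 15
  B2 to Fargo: 10 × 1 = 10
  B2 to Waco: 35 × 1 = 35
Total = 15 + 15 + 10 + 35 = 75.

75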